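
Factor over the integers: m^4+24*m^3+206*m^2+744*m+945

By the rational root theorem, m = -7 is a root, giving the factor (m+7) and quotient m^3+17*m^2+87*m+135.
Next, m = -5 is a root, so (m+5) is a factor; dividing leaves m^2+12*m+27.
The remaining quadratic factors as (m+3)(m+9).

(m+3)*(m+5)*(m+7)*(m+9)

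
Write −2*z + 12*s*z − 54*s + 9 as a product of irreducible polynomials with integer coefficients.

Group as (12*s*z − 54*s) + (−2*z + 9) = 6*s*(2*z − 9) − (2*z − 9).
Both groups share the factor (2*z − 9).

(2*z − 9)*(6*s − 1)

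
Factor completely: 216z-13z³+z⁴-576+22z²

(z+4)(z-3)(z-6)(z-8)

Among the possible rational roots, z = 3 is a root, so (z-3) is a factor; dividing leaves z³-10z²-8z+192.
Continuing, z = 8 is a root, so (z-8) divides it; the quotient is z²-2z-24.
The remaining quadratic factors as (z-6)(z+4).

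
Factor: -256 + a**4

(a + 4)(a - 4)(a**2 + 16)

Difference of squares twice: with A = a and B = 4, A⁴ − B⁴ = (A² − B²)(A² + B²), and A² − B² factors again.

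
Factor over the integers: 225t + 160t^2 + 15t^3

5t(3t + 5)(t + 9)

Pull out the common factor 5t, then factor the remaining trinomial.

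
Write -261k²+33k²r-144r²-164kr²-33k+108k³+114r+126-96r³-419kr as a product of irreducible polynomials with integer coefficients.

Group: 3k(36k²+59kr-3k+24r²-6r-18) + (-4r-7)(36k²+59kr-3k+24r²-6r-18); both groups contain (36k²+59kr-3k+24r²-6r-18), so (3k-4r-7) is a factor with cofactor 36k²+59kr-3k+24r²-6r-18.
The cofactor groups again: 36k²+59kr-3k+24r²-6r-18 = 4k(9k+8r+6) + (3r-3)(9k+8r+6); both groups contain (9k+8r+6), giving (4k+3r-3)(9k+8r+6).

(3k-4r-7)(4k+3r-3)(9k+8r+6)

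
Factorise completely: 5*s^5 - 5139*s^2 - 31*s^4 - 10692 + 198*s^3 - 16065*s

By the rational root theorem, s = -1 is a root, so (s + 1) is a factor; dividing leaves 5*s^4 - 36*s^3 + 234*s^2 - 5373*s - 10692.
Continuing, s = 12 is a root, so (s - 12) divides it; the quotient is 5*s^3 + 24*s^2 + 522*s + 891.
Then s = -9/5 is a root, so (5*s + 9) divides it; the quotient is s^2 + 3*s + 99.
The quadratic s^2 + 3*s + 99 has discriminant -387 < 0 and is irreducible over ℤ.

(5*s + 9)*(s + 1)*(s - 12)*(s^2 + 3*s + 99)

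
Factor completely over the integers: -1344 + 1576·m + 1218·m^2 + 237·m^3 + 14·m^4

By the rational root theorem, m = -7/2 is a root, so (2·m + 7) is a factor; dividing leaves 7·m^3 + 94·m^2 + 280·m - 192.
Then m = 4/7 is a root, so (7·m - 4) divides it; the quotient is m^2 + 14·m + 48.
The remaining quadratic factors as (m + 6)(m + 8).

(2·m + 7)·(7·m - 4)·(m + 6)·(m + 8)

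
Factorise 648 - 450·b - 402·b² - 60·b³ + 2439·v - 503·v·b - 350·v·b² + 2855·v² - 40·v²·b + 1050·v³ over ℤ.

Group: 7·v·(150·v² - 70·v·b + 215·v - 20·b² - 74·b + 72) + (3·b + 9)·(150·v² - 70·v·b + 215·v - 20·b² - 74·b + 72); both groups contain (150·v² - 70·v·b + 215·v - 20·b² - 74·b + 72), so (7·v + 3·b + 9) is a factor with cofactor 150·v² - 70·v·b + 215·v - 20·b² - 74·b + 72.
The cofactor groups again: 150·v² - 70·v·b + 215·v - 20·b² - 74·b + 72 = 10·v·(15·v - 10·b + 8) + (2·b + 9)·(15·v - 10·b + 8); both groups contain (15·v - 10·b + 8), giving (10·v + 2·b + 9)·(15·v - 10·b + 8).

(15·v - 10·b + 8)·(10·v + 2·b + 9)·(7·v + 3·b + 9)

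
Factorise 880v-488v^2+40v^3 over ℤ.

Pull out the common factor 8v, then factor the remaining trinomial.

8v(5v-11)(v-10)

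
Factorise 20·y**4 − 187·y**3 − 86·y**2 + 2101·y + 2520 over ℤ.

(4·y + 9)·(5·y + 7)·(y − 5)·(y − 8)

Testing divisors of the constant over divisors of the leading coefficient, y = 8 is a root, so (y − 8) divides it; the quotient is 20·y**3 − 27·y**2 − 302·y − 315.
Next, y = −7/5 is a root, giving the factor (5·y + 7) and quotient 4·y**2 − 11·y − 45.
The remaining quadratic factors as (y − 5)(4·y + 9).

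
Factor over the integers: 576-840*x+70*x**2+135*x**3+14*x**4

Trying the rational-root candidates, x = 6/7 is a root, giving the factor (7*x-6) and quotient 2*x**3+21*x**2+28*x-96.
Continuing, x = -8 is a root, so (x+8) divides it; the quotient is 2*x**2+5*x-12.
The remaining quadratic factors as (2*x-3)(x+4).

(2*x-3)*(7*x-6)*(x+4)*(x+8)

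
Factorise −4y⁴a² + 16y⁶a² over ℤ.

4a²y⁴(2y + 1)(2y − 1)

Pull out the common factor 4y⁴a², leaving 4y² − 1.
Recognize a difference of squares with the parts 2y and 1.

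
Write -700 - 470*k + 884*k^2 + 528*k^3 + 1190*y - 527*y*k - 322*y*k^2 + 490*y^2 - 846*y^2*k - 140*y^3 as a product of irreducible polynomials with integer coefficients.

Group: 7*y*(-20*y^2 - 98*y*k + 110*y + 66*k^2 - 5*k - 50) + (8*k + 14)*(-20*y^2 - 98*y*k + 110*y + 66*k^2 - 5*k - 50); both groups contain (-20*y^2 - 98*y*k + 110*y + 66*k^2 - 5*k - 50), so (7*y + 8*k + 14) is a factor with cofactor -20*y^2 - 98*y*k + 110*y + 66*k^2 - 5*k - 50.
The cofactor groups again: -20*y^2 - 98*y*k + 110*y + 66*k^2 - 5*k - 50 = -10*y*(2*y + 11*k - 10) + (6*k + 5)*(2*y + 11*k - 10); both groups contain (2*y + 11*k - 10), giving -(10*y - 6*k - 5)*(2*y + 11*k - 10).

-(10*y - 6*k - 5)*(2*y + 11*k - 10)*(7*y + 8*k + 14)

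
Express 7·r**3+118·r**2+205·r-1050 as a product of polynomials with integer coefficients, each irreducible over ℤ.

(7·r-15)·(r+14)·(r+5)

Among the possible rational roots, r = -5 is a root, giving the factor (r+5) and quotient 7·r**2+83·r-210.
The remaining quadratic factors as (r+14)(7·r-15).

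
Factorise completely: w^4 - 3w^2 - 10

(w^2 + 2)(w^2 - 5)

Substitute u = w^2 to get a quadratic in u, then factor.
w^2 - 5 is irreducible over ℤ (5 is not a perfect square).
w^2 + 2 is irreducible over ℤ (always positive, so no real roots).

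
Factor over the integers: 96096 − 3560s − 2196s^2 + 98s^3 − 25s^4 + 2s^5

(2s + 11)(s − 14)(s − 6)(s^2 + 2s + 104)

Trying the rational-root candidates, s = 14 is a root, so (s − 14) divides it; the quotient is 2s^4 + 3s^3 + 140s^2 − 236s − 6864.
Then s = 6 is a root, giving the factor (s − 6) and quotient 2s^3 + 15s^2 + 230s + 1144.
Then s = −11/2 is a root, giving the factor (2s + 11) and quotient s^2 + 2s + 104.
The quadratic s^2 + 2s + 104 has discriminant −412 < 0 and is irreducible over ℤ.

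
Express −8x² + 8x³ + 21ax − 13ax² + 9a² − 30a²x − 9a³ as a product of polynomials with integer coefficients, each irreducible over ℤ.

Group: 3a(−3a² − 11ax + 3a − 8x² + 8x) − x(−3a² − 11ax + 3a − 8x² + 8x); both groups contain (−3a² − 11ax + 3a − 8x² + 8x), so (3a − x) is a factor with cofactor −3a² − 11ax + 3a − 8x² + 8x.
The cofactor groups again: −3a² − 11ax + 3a − 8x² + 8x = −a(3a + 8x) + (−x + 1)(3a + 8x); both groups contain (3a + 8x), giving −(a + x − 1)(3a + 8x).

−(3a + 8x)(3a − x)(a + x − 1)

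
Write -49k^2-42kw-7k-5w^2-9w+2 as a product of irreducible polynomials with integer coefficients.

-(7k+5w-1)(7k+w+2)

Group: -7k(7k+w+2) + (-5w+1)(7k+w+2); both groups contain (7k+w+2).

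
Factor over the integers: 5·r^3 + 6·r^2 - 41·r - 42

(5·r - 14)·(r + 1)·(r + 3)

Among the possible rational roots, r = -1 is a root, so (r + 1) divides it; the quotient is 5·r^2 + r - 42.
The remaining quadratic factors as (r + 3)(5·r - 14).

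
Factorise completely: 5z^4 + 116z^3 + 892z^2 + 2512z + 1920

(5z + 6)(z + 10)(z + 4)(z + 8)

Trying the rational-root candidates, z = -6/5 is a root, so (5z + 6) divides it; the quotient is z^3 + 22z^2 + 152z + 320.
Next, z = -8 is a root, so (z + 8) is a factor; dividing leaves z^2 + 14z + 40.
The remaining quadratic factors as (z + 4)(z + 10).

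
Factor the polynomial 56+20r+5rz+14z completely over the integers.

Group as (5rz+20r) + (14z+56) = 5r(z+4) + 14(z+4).
Both groups share the factor (z+4).

(5r+14)(z+4)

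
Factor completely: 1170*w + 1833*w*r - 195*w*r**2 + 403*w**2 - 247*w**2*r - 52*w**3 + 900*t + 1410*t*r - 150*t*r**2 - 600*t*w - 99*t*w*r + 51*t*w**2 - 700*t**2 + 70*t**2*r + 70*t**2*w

Group: 7*t*(10*t*w + 10*t*r - 100*t + 13*w**2 + 13*w*r - 130*w) + (-4*w - 15*r - 9)*(10*t*w + 10*t*r - 100*t + 13*w**2 + 13*w*r - 130*w); both groups contain (10*t*w + 10*t*r - 100*t + 13*w**2 + 13*w*r - 130*w), so (7*t - 4*w - 15*r - 9) is a factor with cofactor 10*t*w + 10*t*r - 100*t + 13*w**2 + 13*w*r - 130*w.
The cofactor groups again: 10*t*w + 10*t*r - 100*t + 13*w**2 + 13*w*r - 130*w = 10*t*(w + r - 10) + 13*w*(w + r - 10); both groups contain (w + r - 10), giving (10*t + 13*w)*(w + r - 10).

(7*t - 4*w - 15*r - 9)*(10*t + 13*w)*(w + r - 10)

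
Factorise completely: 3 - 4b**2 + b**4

Substitute u = b**2 to get a quadratic in u, then factor.
b**2 - 1 is a difference of squares.
b**2 - 3 is irreducible over ℤ (3 is not a perfect square).

(b + 1)(b - 1)(b**2 - 3)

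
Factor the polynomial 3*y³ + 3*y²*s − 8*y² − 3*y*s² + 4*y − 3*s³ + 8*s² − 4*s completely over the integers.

(y − s)*(3*y + 3*s − 2)*(y + s − 2)

Group: 3*y*(y² − 2*y − s² + 2*s) + (3*s − 2)*(y² − 2*y − s² + 2*s); both groups contain (y² − 2*y − s² + 2*s), so (3*y + 3*s − 2) is a factor with cofactor y² − 2*y − s² + 2*s.
The cofactor groups again: y² − 2*y − s² + 2*s = y*(y − s) + (s − 2)*(y − s); both groups contain (y − s), giving (y + s − 2)*(y − s).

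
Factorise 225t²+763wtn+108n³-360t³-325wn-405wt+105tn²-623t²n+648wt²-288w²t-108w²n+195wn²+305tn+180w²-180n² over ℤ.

Group: 8t(-36w²+81wt+65wn-45t²-61tn+36n²) + (3n-5)(-36w²+81wt+65wn-45t²-61tn+36n²); both groups contain (-36w²+81wt+65wn-45t²-61tn+36n²), so (8t+3n-5) is a factor with cofactor -36w²+81wt+65wn-45t²-61tn+36n².
The cofactor groups again: -36w²+81wt+65wn-45t²-61tn+36n² = -9w(4w-5t-9n) + (9t-4n)(4w-5t-9n); both groups contain (4w-5t-9n), giving -(9w-9t+4n)(4w-5t-9n).

-(4w-5t-9n)(8t+3n-5)(9w-9t+4n)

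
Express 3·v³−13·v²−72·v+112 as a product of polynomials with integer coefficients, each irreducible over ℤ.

(3·v−4)·(v+4)·(v−7)

Among the possible rational roots, v = 4/3 is a root, giving the factor (3·v−4) and quotient v²−3·v−28.
The remaining quadratic factors as (v+4)(v−7).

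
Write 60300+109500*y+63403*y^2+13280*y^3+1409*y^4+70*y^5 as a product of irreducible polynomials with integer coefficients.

(2*y+15)*(5*y+6)*(7*y+10)*(y^2+10*y+67)

Testing divisors of the constant over divisors of the leading coefficient, y = -10/7 is a root, so (7*y+10) is a factor; dividing leaves 10*y^4+187*y^3+1630*y^2+6729*y+6030.
Next, y = -6/5 is a root, so (5*y+6) is a factor; dividing leaves 2*y^3+35*y^2+284*y+1005.
Then y = -15/2 is a root, so (2*y+15) divides it; the quotient is y^2+10*y+67.
The quadratic y^2+10*y+67 has discriminant -168 < 0 and is irreducible over ℤ.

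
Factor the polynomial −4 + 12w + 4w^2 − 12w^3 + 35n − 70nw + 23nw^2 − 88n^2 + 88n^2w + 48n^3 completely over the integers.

(3n + 4w − 4)(4n + 3w − 1)(4n − w − 1)

Group: 4n(12n^2 + 25nw − 19n + 12w^2 − 16w + 4) + (−w − 1)(12n^2 + 25nw − 19n + 12w^2 − 16w + 4); both groups contain (12n^2 + 25nw − 19n + 12w^2 − 16w + 4), so (4n − w − 1) is a factor with cofactor 12n^2 + 25nw − 19n + 12w^2 − 16w + 4.
The cofactor groups again: 12n^2 + 25nw − 19n + 12w^2 − 16w + 4 = 4n(3n + 4w − 4) + (3w − 1)(3n + 4w − 4); both groups contain (3n + 4w − 4), giving (4n + 3w − 1)(3n + 4w − 4).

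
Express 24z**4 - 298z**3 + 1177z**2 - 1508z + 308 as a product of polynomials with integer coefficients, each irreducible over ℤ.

By the rational root theorem, z = 1/4 is a root, giving the factor (4z - 1) and quotient 6z**3 - 73z**2 + 276z - 308.
Next, z = 2 is a root, giving the factor (z - 2) and quotient 6z**2 - 61z + 154.
The remaining quadratic factors as (3z - 14)(2z - 11).

(2z - 11)(3z - 14)(4z - 1)(z - 2)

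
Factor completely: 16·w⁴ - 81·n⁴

(2·w - 3·n)·(2·w + 3·n)·(4·w² + 9·n²)

Write as (4·w²)² − (9·n²)², then factor 4·w² - 9·n² once more.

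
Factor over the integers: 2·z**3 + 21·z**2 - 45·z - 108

By the rational root theorem, z = -12 is a root, so (z + 12) is a factor; dividing leaves 2·z**2 - 3·z - 9.
The remaining quadratic factors as (2·z + 3)(z - 3).

(2·z + 3)·(z + 12)·(z - 3)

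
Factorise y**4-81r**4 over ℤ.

(y-3r)(y+3r)(y**2+9r**2)

Difference of squares twice: with A = y and B = 3r, A⁴ − B⁴ = (A² − B²)(A² + B²), and A² − B² factors again.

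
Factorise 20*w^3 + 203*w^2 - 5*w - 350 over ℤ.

(4*w - 5)*(5*w + 7)*(w + 10)

Trying the rational-root candidates, w = -10 is a root, so (w + 10) is a factor; dividing leaves 20*w^2 + 3*w - 35.
The remaining quadratic factors as (4*w - 5)(5*w + 7).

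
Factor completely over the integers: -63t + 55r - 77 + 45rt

(5r - 7)(9t + 11)

Group as (45rt + 55r) + (-63t - 77) = 5r(9t + 11) - 7(9t + 11).
Both groups share the factor (9t + 11).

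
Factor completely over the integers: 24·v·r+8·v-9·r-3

(3·r+1)·(8·v-3)

Group as (24·v·r+8·v) + (-9·r-3) = 8·v·(3·r+1) - 3·(3·r+1).
Both groups share the factor (3·r+1).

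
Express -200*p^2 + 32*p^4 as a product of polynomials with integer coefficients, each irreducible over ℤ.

8*p^2*(2*p + 5)*(2*p - 5)

Pull out the common factor 8*p^2; 4*p^2 - 25 is a difference of squares.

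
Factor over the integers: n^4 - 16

Substitute u = n^2 to get a quadratic in u, then factor.
n^2 + 4 is irreducible over ℤ (sum of squares).
n^2 - 4 is a difference of squares.

(n + 2)(n - 2)(n^2 + 4)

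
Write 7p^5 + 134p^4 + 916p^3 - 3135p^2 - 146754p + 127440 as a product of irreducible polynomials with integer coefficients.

(7p - 6)(p + 15)(p - 8)(p^2 + 13p + 177)

Testing divisors of the constant over divisors of the leading coefficient, p = 6/7 is a root, so (7p - 6) is a factor; dividing leaves p^4 + 20p^3 + 148p^2 - 321p - 21240.
Continuing, p = 8 is a root, so (p - 8) divides it; the quotient is p^3 + 28p^2 + 372p + 2655.
Continuing, p = -15 is a root, giving the factor (p + 15) and quotient p^2 + 13p + 177.
The quadratic p^2 + 13p + 177 has discriminant -539 < 0 and is irreducible over ℤ.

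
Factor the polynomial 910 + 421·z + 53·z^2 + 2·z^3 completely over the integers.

(2·z + 7)·(z + 10)·(z + 13)

By the rational root theorem, z = -7/2 is a root, giving the factor (2·z + 7) and quotient z^2 + 23·z + 130.
The remaining quadratic factors as (z + 13)(z + 10).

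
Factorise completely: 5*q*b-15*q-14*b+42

(5*q-14)*(b-3)

Group as (5*q*b-15*q) + (-14*b+42) = 5*q*(b-3) - 14*(b-3).
Both groups share the factor (b-3).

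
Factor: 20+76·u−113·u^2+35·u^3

(5·u+1)·(7·u−10)·(u−2)

By the rational root theorem, u = 10/7 is a root, so (7·u−10) is a factor; dividing leaves 5·u^2−9·u−2.
The remaining quadratic factors as (u−2)(5·u+1).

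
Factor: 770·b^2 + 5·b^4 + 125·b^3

Pull out the common factor 5·b^2, then factor the remaining trinomial.

5·b^2·(b + 11)·(b + 14)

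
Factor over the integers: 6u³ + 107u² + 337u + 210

(6u + 5)(u + 14)(u + 3)

Testing divisors of the constant over divisors of the leading coefficient, u = -3 is a root, so (u + 3) is a factor; dividing leaves 6u² + 89u + 70.
The remaining quadratic factors as (6u + 5)(u + 14).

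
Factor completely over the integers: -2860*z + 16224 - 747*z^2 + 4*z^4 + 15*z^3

(4*z - 13)*(z + 12)*(z + 8)*(z - 13)

Testing divisors of the constant over divisors of the leading coefficient, z = 13/4 is a root, giving the factor (4*z - 13) and quotient z^3 + 7*z^2 - 164*z - 1248.
Next, z = 13 is a root, giving the factor (z - 13) and quotient z^2 + 20*z + 96.
The remaining quadratic factors as (z + 12)(z + 8).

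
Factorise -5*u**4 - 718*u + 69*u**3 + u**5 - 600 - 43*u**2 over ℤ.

Testing divisors of the constant over divisors of the leading coefficient, u = -1 is a root, giving the factor (u + 1) and quotient u**4 - 6*u**3 + 75*u**2 - 118*u - 600.
Then u = -2 is a root, so (u + 2) divides it; the quotient is u**3 - 8*u**2 + 91*u - 300.
Continuing, u = 4 is a root, giving the factor (u - 4) and quotient u**2 - 4*u + 75.
The quadratic u**2 - 4*u + 75 has discriminant -284 < 0 and is irreducible over ℤ.

(u + 1)*(u + 2)*(u - 4)*(u**2 - 4*u + 75)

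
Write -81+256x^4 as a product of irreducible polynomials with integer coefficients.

Difference of squares twice: with A = 4x and B = 3, A⁴ − B⁴ = (A² − B²)(A² + B²), and A² − B² factors again.

(4x+3)(4x-3)(16x^2+9)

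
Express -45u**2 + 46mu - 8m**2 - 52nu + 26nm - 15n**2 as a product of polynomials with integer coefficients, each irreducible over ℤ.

-(5n - 2m + 9u)(3n - 4m + 5u)

Group: -3n(5n - 2m + 9u) + (4m - 5u)(5n - 2m + 9u); both groups contain (5n - 2m + 9u).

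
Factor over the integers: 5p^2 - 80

Pull out the common factor 5; p^2 - 16 is a difference of squares.

5(p + 4)(p - 4)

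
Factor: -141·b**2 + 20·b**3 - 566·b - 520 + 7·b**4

By the rational root theorem, b = 5 is a root, so (b - 5) divides it; the quotient is 7·b**3 + 55·b**2 + 134·b + 104.
Next, b = -13/7 is a root, giving the factor (7·b + 13) and quotient b**2 + 6·b + 8.
The remaining quadratic factors as (b + 4)(b + 2).

(7·b + 13)·(b + 2)·(b + 4)·(b - 5)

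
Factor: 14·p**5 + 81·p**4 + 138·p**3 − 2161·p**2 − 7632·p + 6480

(2·p − 9)·(7·p − 5)·(p + 4)·(p**2 + 7·p + 36)

Among the possible rational roots, p = 9/2 is a root, so (2·p − 9) is a factor; dividing leaves 7·p**4 + 72·p**3 + 393·p**2 + 688·p − 720.
Then p = −4 is a root, so (p + 4) is a factor; dividing leaves 7·p**3 + 44·p**2 + 217·p − 180.
Then p = 5/7 is a root, so (7·p − 5) is a factor; dividing leaves p**2 + 7·p + 36.
The quadratic p**2 + 7·p + 36 has discriminant −95 < 0 and is irreducible over ℤ.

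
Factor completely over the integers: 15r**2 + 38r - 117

(3r + 13)(5r - 9)

Need a pair with product 15·(-117) = -1755 and sum 38: that's 65 and -27.
Split the middle term: 15r**2 + 65r - 27r - 117 = 5r(3r + 13) - 9(3r + 13).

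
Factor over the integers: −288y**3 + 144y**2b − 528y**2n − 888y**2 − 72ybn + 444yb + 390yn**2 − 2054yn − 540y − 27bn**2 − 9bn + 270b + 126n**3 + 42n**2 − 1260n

−(6y − 3b + 14n)(4y − 3n + 9)(12y + 3n + 10)

Group: 12y(−24y**2 + 12yb − 38yn − 54y − 9bn + 27b + 42n**2 − 126n) + (3n + 10)(−24y**2 + 12yb − 38yn − 54y − 9bn + 27b + 42n**2 − 126n); both groups contain (−24y**2 + 12yb − 38yn − 54y − 9bn + 27b + 42n**2 − 126n), so (12y + 3n + 10) is a factor with cofactor −24y**2 + 12yb − 38yn − 54y − 9bn + 27b + 42n**2 − 126n.
The cofactor groups again: −24y**2 + 12yb − 38yn − 54y − 9bn + 27b + 42n**2 − 126n = −6y(4y − 3n + 9) + (3b − 14n)(4y − 3n + 9); both groups contain (4y − 3n + 9), giving −(6y − 3b + 14n)(4y − 3n + 9).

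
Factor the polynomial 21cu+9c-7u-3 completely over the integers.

(3c-1)(7u+3)

Group as (21cu+9c) + (-7u-3) = 3c(7u+3) - (7u+3).
Both groups share the factor (7u+3).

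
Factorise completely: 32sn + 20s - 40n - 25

(4s - 5)(8n + 5)

Group as (32sn + 20s) + (-40n - 25) = 4s(8n + 5) - 5(8n + 5).
Both groups share the factor (8n + 5).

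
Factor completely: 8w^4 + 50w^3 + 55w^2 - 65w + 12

Testing divisors of the constant over divisors of the leading coefficient, w = 1/2 is a root, so (2w - 1) is a factor; dividing leaves 4w^3 + 27w^2 + 41w - 12.
Then w = 1/4 is a root, so (4w - 1) divides it; the quotient is w^2 + 7w + 12.
The remaining quadratic factors as (w + 4)(w + 3).

(2w - 1)(4w - 1)(w + 3)(w + 4)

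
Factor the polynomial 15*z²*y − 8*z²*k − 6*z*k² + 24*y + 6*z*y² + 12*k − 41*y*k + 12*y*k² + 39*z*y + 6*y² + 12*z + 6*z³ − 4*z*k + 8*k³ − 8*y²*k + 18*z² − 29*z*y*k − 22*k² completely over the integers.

(2*z + y − 2*k + 4)*(3*z − 4*k + 3)*(z + 2*y + k)

Group: 3*z*(2*z² + 5*z*y + 4*z + 2*y² − 3*y*k + 8*y − 2*k² + 4*k) + (−4*k + 3)*(2*z² + 5*z*y + 4*z + 2*y² − 3*y*k + 8*y − 2*k² + 4*k); both groups contain (2*z² + 5*z*y + 4*z + 2*y² − 3*y*k + 8*y − 2*k² + 4*k), so (3*z − 4*k + 3) is a factor with cofactor 2*z² + 5*z*y + 4*z + 2*y² − 3*y*k + 8*y − 2*k² + 4*k.
The cofactor groups again: 2*z² + 5*z*y + 4*z + 2*y² − 3*y*k + 8*y − 2*k² + 4*k = 2*z*(z + 2*y + k) + (y − 2*k + 4)*(z + 2*y + k); both groups contain (z + 2*y + k), giving (2*z + y − 2*k + 4)*(z + 2*y + k).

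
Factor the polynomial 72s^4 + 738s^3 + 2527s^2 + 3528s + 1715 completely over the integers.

(3s + 7)(4s + 7)(6s + 7)(s + 5)

Testing divisors of the constant over divisors of the leading coefficient, s = −5 is a root, giving the factor (s + 5) and quotient 72s^3 + 378s^2 + 637s + 343.
Continuing, s = −7/3 is a root, so (3s + 7) is a factor; dividing leaves 24s^2 + 70s + 49.
The remaining quadratic factors as (6s + 7)(4s + 7).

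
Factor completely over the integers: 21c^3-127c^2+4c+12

(3c-1)(7c+2)(c-6)

Among the possible rational roots, c = 1/3 is a root, so (3c-1) is a factor; dividing leaves 7c^2-40c-12.
The remaining quadratic factors as (c-6)(7c+2).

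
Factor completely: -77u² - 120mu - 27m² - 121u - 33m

Group: -3m(9m + 7u + 11) - 11u(9m + 7u + 11); both groups contain (9m + 7u + 11).

-(3m + 11u)(9m + 7u + 11)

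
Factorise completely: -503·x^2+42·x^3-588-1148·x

By the rational root theorem, x = 14 is a root, so (x-14) divides it; the quotient is 42·x^2+85·x+42.
The remaining quadratic factors as (6·x+7)(7·x+6).

(6·x+7)·(7·x+6)·(x-14)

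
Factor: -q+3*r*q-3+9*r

(3*r-1)*(q+3)

Group as (3*r*q+9*r) + (-q-3) = 3*r*(q+3) - (q+3).
Both groups share the factor (q+3).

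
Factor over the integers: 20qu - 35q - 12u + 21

(4u - 7)(5q - 3)

Group as (20qu - 35q) + (-12u + 21) = 5q(4u - 7) - 3(4u - 7).
Both groups share the factor (4u - 7).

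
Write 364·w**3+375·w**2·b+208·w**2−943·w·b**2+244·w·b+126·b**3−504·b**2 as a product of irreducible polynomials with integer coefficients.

Group: 7·w·(52·w**2+61·w·b−126·b**2) + (−b+4)·(52·w**2+61·w·b−126·b**2); both groups contain (52·w**2+61·w·b−126·b**2), so (7·w−b+4) is a factor with cofactor 52·w**2+61·w·b−126·b**2.
The cofactor groups again: 52·w**2+61·w·b−126·b**2 = 13·w·(4·w+9·b) − 14·b·(4·w+9·b); both groups contain (4·w+9·b), giving (13·w−14·b)·(4·w+9·b).

(13·w−14·b)·(7·w−b+4)·(4·w+9·b)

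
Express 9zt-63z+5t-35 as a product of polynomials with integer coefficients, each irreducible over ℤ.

(9z+5)(t-7)

Group as (9zt-63z) + (5t-35) = 9z(t-7) + 5(t-7).
Both groups share the factor (t-7).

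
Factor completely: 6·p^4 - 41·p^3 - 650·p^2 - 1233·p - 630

Testing divisors of the constant over divisors of the leading coefficient, p = -7/6 is a root, so (6·p + 7) is a factor; dividing leaves p^3 - 8·p^2 - 99·p - 90.
Next, p = -6 is a root, giving the factor (p + 6) and quotient p^2 - 14·p - 15.
The remaining quadratic factors as (p + 1)(p - 15).

(6·p + 7)·(p + 1)·(p + 6)·(p - 15)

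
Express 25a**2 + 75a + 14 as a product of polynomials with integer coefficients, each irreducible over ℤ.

Need a pair with product 25·14 = 350 and sum 75: that's 70 and 5.
Split the middle term: 25a**2 + 70a + 5a + 14 = 5a(5a + 14) + (5a + 14).

(5a + 1)(5a + 14)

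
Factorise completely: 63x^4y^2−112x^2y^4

Factor out 7x^2y^2, leaving 9x^2−16y^2, which is a difference of two squares.

7x^2y^2(3x+4y)(3x−4y)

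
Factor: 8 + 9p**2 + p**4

(p**2 + 1)(p**2 + 8)

Substitute u = p**2 to get a quadratic in u, then factor.
p**2 + 8 is irreducible over ℤ (always positive, so no real roots).
p**2 + 1 is irreducible over ℤ (sum of squares).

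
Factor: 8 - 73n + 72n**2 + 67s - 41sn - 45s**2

-(9s - 8n + 1)(5s + 9n - 8)

Group: -9s(5s + 9n - 8) + (8n - 1)(5s + 9n - 8); both groups contain (5s + 9n - 8).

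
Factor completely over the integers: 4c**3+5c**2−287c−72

Testing divisors of the constant over divisors of the leading coefficient, c = 8 is a root, giving the factor (c−8) and quotient 4c**2+37c+9.
The remaining quadratic factors as (4c+1)(c+9).

(4c+1)(c+9)(c−8)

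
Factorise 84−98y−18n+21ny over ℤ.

Group as (21ny−18n) + (−98y+84) = 3n(7y−6) − 14(7y−6).
Both groups share the factor (7y−6).

(3n−14)(7y−6)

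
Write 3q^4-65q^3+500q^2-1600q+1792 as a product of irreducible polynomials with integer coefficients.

Among the possible rational roots, q = 7 is a root, so (q-7) divides it; the quotient is 3q^3-44q^2+192q-256.
Then q = 4 is a root, giving the factor (q-4) and quotient 3q^2-32q+64.
The remaining quadratic factors as (3q-8)(q-8).

(3q-8)(q-4)(q-7)(q-8)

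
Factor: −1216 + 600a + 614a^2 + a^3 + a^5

Among the possible rational roots, a = −8 is a root, so (a + 8) is a factor; dividing leaves a^4 − 8a^3 + 65a^2 + 94a − 152.
Then a = −2 is a root, giving the factor (a + 2) and quotient a^3 − 10a^2 + 85a − 76.
Then a = 1 is a root, so (a − 1) is a factor; dividing leaves a^2 − 9a + 76.
The quadratic a^2 − 9a + 76 has discriminant −223 < 0 and is irreducible over ℤ.

(a + 2)(a + 8)(a − 1)(a^2 − 9a + 76)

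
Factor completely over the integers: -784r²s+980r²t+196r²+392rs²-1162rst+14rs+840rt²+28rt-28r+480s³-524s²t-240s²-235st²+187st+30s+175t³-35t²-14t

Group: 4s(-196r²+98rs-168rt+28r+120s²+19st-30s-35t²+14t) + (-5t-1)(-196r²+98rs-168rt+28r+120s²+19st-30s-35t²+14t); both groups contain (-196r²+98rs-168rt+28r+120s²+19st-30s-35t²+14t), so (4s-5t-1) is a factor with cofactor -196r²+98rs-168rt+28r+120s²+19st-30s-35t²+14t.
The cofactor groups again: -196r²+98rs-168rt+28r+120s²+19st-30s-35t²+14t = -14r(14r-15s+7t) + (-8s-5t+2)(14r-15s+7t); both groups contain (14r-15s+7t), giving -(14r+8s+5t-2)(14r-15s+7t).

-(14r+8s+5t-2)(14r-15s+7t)(4s-5t-1)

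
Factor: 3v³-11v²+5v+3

(3v+1)(v-1)(v-3)

Testing divisors of the constant over divisors of the leading coefficient, v = 3 is a root, so (v-3) is a factor; dividing leaves 3v²-2v-1.
The remaining quadratic factors as (3v+1)(v-1).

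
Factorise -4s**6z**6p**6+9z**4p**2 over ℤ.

-p**2z**4(2s**3zp**2+3)(2s**3zp**2-3)

Pull out the common factor z**4p**2, leaving -4s**6z**2p**4+9.
Recognize a difference of squares with the parts 3 and 2s**3zp**2.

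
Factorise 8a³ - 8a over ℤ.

8a(a + 1)(a - 1)

Every term has a factor of 8a. Then a² - 1 = (a)² − (1)².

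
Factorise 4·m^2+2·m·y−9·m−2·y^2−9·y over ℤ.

(4·m−2·y−9)·(m+y)

Group: 4·m·(m+y) + (−2·y−9)·(m+y); both groups contain (m+y).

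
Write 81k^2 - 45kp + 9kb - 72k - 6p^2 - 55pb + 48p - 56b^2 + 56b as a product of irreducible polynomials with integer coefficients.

Group: 9k(9k - 6p - 7b) + (p + 8b - 8)(9k - 6p - 7b); both groups contain (9k - 6p - 7b).

(9k - 6p - 7b)(9k + p + 8b - 8)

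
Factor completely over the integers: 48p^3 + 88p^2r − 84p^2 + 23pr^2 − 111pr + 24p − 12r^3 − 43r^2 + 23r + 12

Group: 4p(12p^2 + 13pr − 24p − 4r^2 − 13r + 12) + (3r + 1)(12p^2 + 13pr − 24p − 4r^2 − 13r + 12); both groups contain (12p^2 + 13pr − 24p − 4r^2 − 13r + 12), so (4p + 3r + 1) is a factor with cofactor 12p^2 + 13pr − 24p − 4r^2 − 13r + 12.
The cofactor groups again: 12p^2 + 13pr − 24p − 4r^2 − 13r + 12 = 3p(4p − r − 4) + (4r − 3)(4p − r − 4); both groups contain (4p − r − 4), giving (3p + 4r − 3)(4p − r − 4).

(3p + 4r − 3)(4p + 3r + 1)(4p − r − 4)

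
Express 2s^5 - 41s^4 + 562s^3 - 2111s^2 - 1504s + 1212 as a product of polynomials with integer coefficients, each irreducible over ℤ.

By the rational root theorem, s = -1 is a root, so (s + 1) is a factor; dividing leaves 2s^4 - 43s^3 + 605s^2 - 2716s + 1212.
Then s = 1/2 is a root, giving the factor (2s - 1) and quotient s^3 - 21s^2 + 292s - 1212.
Then s = 6 is a root, so (s - 6) divides it; the quotient is s^2 - 15s + 202.
The quadratic s^2 - 15s + 202 has discriminant -583 < 0 and is irreducible over ℤ.

(2s - 1)(s + 1)(s - 6)(s^2 - 15s + 202)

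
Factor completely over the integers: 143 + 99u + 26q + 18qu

Group as (18qu + 26q) + (99u + 143) = 2q(9u + 13) + 11(9u + 13).
Both groups share the factor (9u + 13).

(2q + 11)(9u + 13)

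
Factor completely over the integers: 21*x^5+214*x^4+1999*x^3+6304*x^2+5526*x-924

(3*x+7)*(7*x-1)*(x+2)*(x^2+6*x+66)

Among the possible rational roots, x = -7/3 is a root, so (3*x+7) is a factor; dividing leaves 7*x^4+55*x^3+538*x^2+846*x-132.
Next, x = 1/7 is a root, so (7*x-1) divides it; the quotient is x^3+8*x^2+78*x+132.
Then x = -2 is a root, so (x+2) is a factor; dividing leaves x^2+6*x+66.
The quadratic x^2+6*x+66 has discriminant -228 < 0 and is irreducible over ℤ.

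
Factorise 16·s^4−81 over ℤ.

(2·s+3)·(2·s−3)·(4·s^2+9)

(2·s)⁴ − (3)⁴ = ((2·s)² − (3)²)((2·s)² + (3)²); the first factor splits again, the second (4·s^2+9) is irreducible.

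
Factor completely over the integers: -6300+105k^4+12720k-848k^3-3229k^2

Trying the rational-root candidates, k = -14/3 is a root, giving the factor (3k+14) and quotient 35k^3-446k^2+1005k-450.
Continuing, k = 3/5 is a root, so (5k-3) divides it; the quotient is 7k^2-85k+150.
The remaining quadratic factors as (k-10)(7k-15).

(3k+14)(5k-3)(7k-15)(k-10)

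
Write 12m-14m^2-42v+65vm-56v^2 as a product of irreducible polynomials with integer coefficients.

-(7v-2m)(8v-7m+6)

Group: -8v(7v-2m) + (7m-6)(7v-2m); both groups contain (7v-2m).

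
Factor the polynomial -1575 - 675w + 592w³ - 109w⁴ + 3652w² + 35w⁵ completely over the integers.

Trying the rational-root candidates, w = -3/5 is a root, so (5w + 3) divides it; the quotient is 7w⁴ - 26w³ + 134w² + 650w - 525.
Next, w = 5/7 is a root, so (7w - 5) divides it; the quotient is w³ - 3w² + 17w + 105.
Then w = -3 is a root, so (w + 3) is a factor; dividing leaves w² - 6w + 35.
The quadratic w² - 6w + 35 has discriminant -104 < 0 and is irreducible over ℤ.

(5w + 3)(7w - 5)(w + 3)(w² - 6w + 35)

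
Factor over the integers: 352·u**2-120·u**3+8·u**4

8·u**2·(u-11)·(u-4)

Pull out the common factor 8·u**2, then factor the remaining trinomial.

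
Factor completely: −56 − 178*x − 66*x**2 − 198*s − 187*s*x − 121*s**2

Group: −11*s*(11*s + 11*x + 4) + (−6*x − 14)*(11*s + 11*x + 4); both groups contain (11*s + 11*x + 4).

−(11*s + 11*x + 4)*(11*s + 6*x + 14)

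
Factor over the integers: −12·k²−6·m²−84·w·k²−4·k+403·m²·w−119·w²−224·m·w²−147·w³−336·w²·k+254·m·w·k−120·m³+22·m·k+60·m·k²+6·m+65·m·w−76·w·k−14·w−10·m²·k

Group: 5·m·(−24·m²+47·m·w−2·m·k−6·m+21·w²+48·w·k+14·w+12·k²+4·k) + (−7·w−1)·(−24·m²+47·m·w−2·m·k−6·m+21·w²+48·w·k+14·w+12·k²+4·k); both groups contain (−24·m²+47·m·w−2·m·k−6·m+21·w²+48·w·k+14·w+12·k²+4·k), so (5·m−7·w−1) is a factor with cofactor −24·m²+47·m·w−2·m·k−6·m+21·w²+48·w·k+14·w+12·k²+4·k.
The cofactor groups again: −24·m²+47·m·w−2·m·k−6·m+21·w²+48·w·k+14·w+12·k²+4·k = −8·m·(3·m−7·w−2·k) + (−3·w−6·k−2)·(3·m−7·w−2·k); both groups contain (3·m−7·w−2·k), giving −(8·m+3·w+6·k+2)·(3·m−7·w−2·k).

−(3·m−7·w−2·k)·(5·m−7·w−1)·(8·m+3·w+6·k+2)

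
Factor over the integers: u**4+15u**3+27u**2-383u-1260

Testing divisors of the constant over divisors of the leading coefficient, u = 5 is a root, so (u-5) divides it; the quotient is u**3+20u**2+127u+252.
Next, u = -7 is a root, so (u+7) divides it; the quotient is u**2+13u+36.
The remaining quadratic factors as (u+4)(u+9).

(u+4)(u+7)(u+9)(u-5)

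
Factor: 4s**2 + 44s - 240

Pull out the common factor 4, then factor the remaining trinomial.

4(s + 15)(s - 4)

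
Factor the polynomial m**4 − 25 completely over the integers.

(m**2 + 5)(m**2 − 5)

Substitute u = m**2 to get a quadratic in u, then factor.
m**2 − 5 is irreducible over ℤ (5 is not a perfect square).
m**2 + 5 is irreducible over ℤ (always positive, so no real roots).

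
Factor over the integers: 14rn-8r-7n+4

(2r-1)(7n-4)

Group as (14rn-8r) + (-7n+4) = 2r(7n-4) - (7n-4).
Both groups share the factor (7n-4).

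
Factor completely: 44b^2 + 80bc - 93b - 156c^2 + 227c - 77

Group: 4b(11b - 13c + 7) + (12c - 11)(11b - 13c + 7); both groups contain (11b - 13c + 7).

(11b - 13c + 7)(4b + 12c - 11)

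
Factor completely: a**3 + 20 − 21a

Among the possible rational roots, a = −5 is a root, so (a + 5) is a factor; dividing leaves a**2 − 5a + 4.
The remaining quadratic factors as (a − 4)(a − 1).

(a + 5)(a − 1)(a − 4)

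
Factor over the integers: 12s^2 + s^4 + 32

Substitute u = s^2 to get a quadratic in u, then factor.
s^2 + 8 is irreducible over ℤ (always positive, so no real roots).
s^2 + 4 is irreducible over ℤ (sum of squares).

(s^2 + 4)(s^2 + 8)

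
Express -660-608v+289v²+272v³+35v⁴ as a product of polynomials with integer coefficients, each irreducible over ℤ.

Testing divisors of the constant over divisors of the leading coefficient, v = -6 is a root, giving the factor (v+6) and quotient 35v³+62v²-83v-110.
Continuing, v = -1 is a root, so (v+1) is a factor; dividing leaves 35v²+27v-110.
The remaining quadratic factors as (5v+11)(7v-10).

(5v+11)(7v-10)(v+1)(v+6)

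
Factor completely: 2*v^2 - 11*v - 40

(2*v + 5)*(v - 8)

Need a pair with product 2·(-40) = -80 and sum -11: that's 5 and -16.
Split the middle term: 2*v^2 + 5*v - 16*v - 40 = v*(2*v + 5) - 8*(2*v + 5).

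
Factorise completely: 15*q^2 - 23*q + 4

Need a pair with product 15·4 = 60 and sum -23: that's -20 and -3.
Split the middle term: 15*q^2 - 20*q - 3*q + 4 = 5*q*(3*q - 4) - (3*q - 4).

(3*q - 4)*(5*q - 1)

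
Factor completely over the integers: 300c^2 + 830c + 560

Pull out the common factor 10, then factor the remaining trinomial.

10(5c + 8)(6c + 7)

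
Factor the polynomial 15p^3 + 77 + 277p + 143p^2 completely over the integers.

By the rational root theorem, p = -7 is a root, so (p + 7) is a factor; dividing leaves 15p^2 + 38p + 11.
The remaining quadratic factors as (3p + 1)(5p + 11).

(3p + 1)(5p + 11)(p + 7)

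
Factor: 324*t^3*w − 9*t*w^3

Every term has a factor of 9*t*w. Then 36*t^2 − w^2 = (6*t)² − (w)².

9*t*w*(6*t + w)*(6*t − w)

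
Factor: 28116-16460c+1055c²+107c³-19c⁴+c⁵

Among the possible rational roots, c = 2 is a root, so (c-2) divides it; the quotient is c⁴-17c³+73c²+1201c-14058.
Then c = 11 is a root, so (c-11) divides it; the quotient is c³-6c²+7c+1278.
Then c = -9 is a root, giving the factor (c+9) and quotient c²-15c+142.
The quadratic c²-15c+142 has discriminant -343 < 0 and is irreducible over ℤ.

(c+9)(c-11)(c-2)(c²-15c+142)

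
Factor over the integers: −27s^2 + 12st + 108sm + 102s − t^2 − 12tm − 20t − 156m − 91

−(3s − t − 12m − 7)(9s − t − 13)

Group: −9s(3s − t − 12m − 7) + (t + 13)(3s − t − 12m − 7); both groups contain (3s − t − 12m − 7).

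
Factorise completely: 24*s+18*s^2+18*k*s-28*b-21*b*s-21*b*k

Group: -7*b*(3*k+3*s+4) + 6*s*(3*k+3*s+4); both groups contain (3*k+3*s+4).

-(3*k+3*s+4)*(7*b-6*s)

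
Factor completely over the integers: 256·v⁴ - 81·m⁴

(4·v)⁴ − (3·m)⁴ = ((4·v)² − (3·m)²)((4·v)² + (3·m)²); the first factor splits again, the second (16·v² + 9·m²) is irreducible.

(4·v - 3·m)·(4·v + 3·m)·(16·v² + 9·m²)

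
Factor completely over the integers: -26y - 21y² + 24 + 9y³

(3y + 4)(3y - 2)(y - 3)

Among the possible rational roots, y = -4/3 is a root, so (3y + 4) divides it; the quotient is 3y² - 11y + 6.
The remaining quadratic factors as (3y - 2)(y - 3).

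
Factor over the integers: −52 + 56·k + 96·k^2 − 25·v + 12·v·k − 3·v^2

−(v − 8·k + 4)·(3·v + 12·k + 13)

Group: −v·(3·v + 12·k + 13) + (8·k − 4)·(3·v + 12·k + 13); both groups contain (3·v + 12·k + 13).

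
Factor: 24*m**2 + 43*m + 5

(3*m + 5)*(8*m + 1)

Need a pair with product 24·5 = 120 and sum 43: that's 3 and 40.
Split the middle term: 24*m**2 + 3*m + 40*m + 5 = 3*m*(8*m + 1) + 5*(8*m + 1).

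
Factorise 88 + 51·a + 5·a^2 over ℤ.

(5·a + 11)·(a + 8)

Need a pair with product 5·88 = 440 and sum 51: that's 40 and 11.
Split the middle term: 5·a^2 + 40·a + 11·a + 88 = 5·a·(a + 8) + 11·(a + 8).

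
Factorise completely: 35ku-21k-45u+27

Group as (35ku-21k) + (-45u+27) = 7k(5u-3) - 9(5u-3).
Both groups share the factor (5u-3).

(5u-3)(7k-9)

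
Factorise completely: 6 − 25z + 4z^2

(4z − 1)(z − 6)

Need a pair with product 4·6 = 24 and sum −25: that's −24 and −1.
Split the middle term: 4z^2 − 24z − z + 6 = 4z(z − 6) − (z − 6).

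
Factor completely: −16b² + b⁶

Factor out b² first: what remains is b⁴ − 16.
Recognize a difference of squares with the parts b² and 4.
b² − 4 is again a difference of squares: (b − 2)(b + 2).

b²(b + 2)(b − 2)(b² + 4)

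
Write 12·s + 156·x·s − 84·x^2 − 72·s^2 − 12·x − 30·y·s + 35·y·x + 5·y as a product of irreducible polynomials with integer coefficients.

Group: 5·y·(7·x − 6·s + 1) + (−12·x + 12·s)·(7·x − 6·s + 1); both groups contain (7·x − 6·s + 1).

(7·x − 6·s + 1)·(5·y − 12·x + 12·s)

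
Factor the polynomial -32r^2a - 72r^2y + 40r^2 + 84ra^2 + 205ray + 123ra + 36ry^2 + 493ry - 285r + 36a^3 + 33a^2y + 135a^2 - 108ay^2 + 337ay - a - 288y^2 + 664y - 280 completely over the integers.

-(r - 3a - 8)(8r + 3a - 4y + 7)(4a + 9y - 5)

Group: r(-32ra - 72ry + 40r - 12a^2 - 11ay - 13a + 36y^2 - 83y + 35) + (-3a - 8)(-32ra - 72ry + 40r - 12a^2 - 11ay - 13a + 36y^2 - 83y + 35); both groups contain (-32ra - 72ry + 40r - 12a^2 - 11ay - 13a + 36y^2 - 83y + 35), so (r - 3a - 8) is a factor with cofactor -32ra - 72ry + 40r - 12a^2 - 11ay - 13a + 36y^2 - 83y + 35.
The cofactor groups again: -32ra - 72ry + 40r - 12a^2 - 11ay - 13a + 36y^2 - 83y + 35 = -8r(4a + 9y - 5) + (-3a + 4y - 7)(4a + 9y - 5); both groups contain (4a + 9y - 5), giving -(8r + 3a - 4y + 7)(4a + 9y - 5).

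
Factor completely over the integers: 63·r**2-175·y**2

Pull out the common factor 7; 9·r**2-25·y**2 is a difference of squares.

7·(3·r+5·y)·(3·r-5·y)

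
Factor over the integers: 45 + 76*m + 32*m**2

(4*m + 5)*(8*m + 9)

Need a pair with product 32·45 = 1440 and sum 76: that's 40 and 36.
Split the middle term: 32*m**2 + 40*m + 36*m + 45 = 8*m*(4*m + 5) + 9*(4*m + 5).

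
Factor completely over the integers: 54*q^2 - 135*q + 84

3*(3*q - 4)*(6*q - 7)

Pull out the common factor 3, then factor the remaining trinomial.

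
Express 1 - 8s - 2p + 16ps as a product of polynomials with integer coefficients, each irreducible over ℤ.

(2p - 1)(8s - 1)

Group as (16ps - 2p) + (-8s + 1) = 2p(8s - 1) - (8s - 1).
Both groups share the factor (8s - 1).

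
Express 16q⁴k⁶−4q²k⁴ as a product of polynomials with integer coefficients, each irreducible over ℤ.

Pull out the common factor 4q²k⁴, leaving 4q²k²−1.
Recognize a difference of squares with the parts 2qk and 1.

4k⁴q²(2qk+1)(2qk−1)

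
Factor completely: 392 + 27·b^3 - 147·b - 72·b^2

Among the possible rational roots, b = 8/3 is a root, so (3·b - 8) divides it; the quotient is 9·b^2 - 49.
The remaining quadratic factors as (3·b - 7)(3·b + 7).

(3·b + 7)·(3·b - 7)·(3·b - 8)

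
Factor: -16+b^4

(b+2)*(b-2)*(b^2+4)

(b)⁴ − (2)⁴ = ((b)² − (2)²)((b)² + (2)²); the first factor splits again, the second (b^2+4) is irreducible.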